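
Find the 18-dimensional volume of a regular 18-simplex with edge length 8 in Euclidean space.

Volume = 8^18 · √(19/2^18) / 18! ≈ 0.0239544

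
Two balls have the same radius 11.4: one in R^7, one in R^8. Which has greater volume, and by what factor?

V_7(11.4) ≈ 1.18226e+08, V_8(11.4) ≈ 1.15778e+09. The 8-ball is larger by a factor of 9.793.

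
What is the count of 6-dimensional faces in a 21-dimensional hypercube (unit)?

Number of 6-faces = C(21,6) · 2^(21-6) = 54264 · 32768 = 1778122752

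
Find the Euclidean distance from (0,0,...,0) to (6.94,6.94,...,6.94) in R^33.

d = √(6.94² + 6.94² + ... + 6.94²) [33 terms] = √(33·6.94²) = 6.94√33 ≈ 39.8673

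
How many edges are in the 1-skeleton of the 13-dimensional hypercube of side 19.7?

An n-cube has n·2^(n-1) edges. With n = 13: 13·4096 = 53248.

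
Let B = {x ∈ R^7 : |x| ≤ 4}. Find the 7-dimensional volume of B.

Volume = π^{7/2}·(4)^7/Γ(9/2) = 262144·π^3/105 ≈ 77410.6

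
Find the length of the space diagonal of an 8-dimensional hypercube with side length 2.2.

d = √(2.2² + 2.2² + ... + 2.2²) [8 terms] = √(8·2.2²) = 2.2√8 ≈ 6.22254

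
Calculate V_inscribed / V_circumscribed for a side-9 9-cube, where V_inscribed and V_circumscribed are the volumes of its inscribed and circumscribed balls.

The radii are 9/2 and 9√9/2, so the volume ratio is (1/√9)^9 = 9^{-9/2} ≈ 5.08053e-05.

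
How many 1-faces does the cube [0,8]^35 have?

The 35-cube has n·2^(n-1) = 35·2^34 = 35·17179869184 = 601295421440 edges.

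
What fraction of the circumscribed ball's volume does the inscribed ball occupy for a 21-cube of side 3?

The radii are 3/2 and 3√21/2, so the volume ratio is (1/√21)^21 = 21^{-21/2} ≈ 1.30827e-14.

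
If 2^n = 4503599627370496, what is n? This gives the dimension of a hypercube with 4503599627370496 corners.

Since 2^n = 4503599627370496, we have n = 52.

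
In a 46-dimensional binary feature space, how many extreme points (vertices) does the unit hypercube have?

Number of vertices = 2^46 = 70368744177664.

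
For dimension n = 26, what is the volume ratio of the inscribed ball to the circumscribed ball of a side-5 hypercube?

V_in/V_out = n^(-n/2) = 26^(-26/2) ≈ 4.03038e-19.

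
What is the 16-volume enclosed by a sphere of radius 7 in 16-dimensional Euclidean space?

V = 4747561509943·π^8/5760 ≈ 7.82073e+12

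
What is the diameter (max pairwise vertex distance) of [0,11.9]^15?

d = √(11.9² + 11.9² + ... + 11.9²) [15 terms] = √(15·11.9²) = 11.9√15 ≈ 46.0885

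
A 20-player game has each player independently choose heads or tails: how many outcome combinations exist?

The 20-cube has 2^20 = 1048576 vertices.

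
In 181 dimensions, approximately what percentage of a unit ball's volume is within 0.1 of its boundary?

1 - (1-0.1)^181 ≈ 0.9999999948 ≈ 99.999999%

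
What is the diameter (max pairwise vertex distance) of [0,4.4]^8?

d = √(4.4² + 4.4² + ... + 4.4²) [8 terms] = √(8·4.4²) = 4.4√8 ≈ 12.4451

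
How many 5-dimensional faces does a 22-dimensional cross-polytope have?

Each 5-face is the convex hull of 6 vertices, one chosen as ±e_i from each of 6 distinct axes: 2^6·C(22,6) = 4775232.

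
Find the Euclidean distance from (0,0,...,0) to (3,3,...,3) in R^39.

||(3,3,...,3)|| = √(39)·3 ≈ 18.735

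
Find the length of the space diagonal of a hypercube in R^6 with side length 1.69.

The space diagonal of an n-cube of side s is s√n. Here 1.69·√6 ≈ 4.13964.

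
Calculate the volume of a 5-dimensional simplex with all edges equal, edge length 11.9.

Volume = 11.9^5 · √(6/2^5) / 5! ≈ 861.101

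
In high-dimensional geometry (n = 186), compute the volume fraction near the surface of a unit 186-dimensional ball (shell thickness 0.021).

1 - (1-0.021)^186 ≈ 0.980699 ≈ 98.07%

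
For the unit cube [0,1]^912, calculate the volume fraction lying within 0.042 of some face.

The inner cube has side 1-2·0.042 = 0.916 and volume (0.916)^912 ≈ 1.773e-35, so the shell holds 1 - 1.773e-35 of the volume.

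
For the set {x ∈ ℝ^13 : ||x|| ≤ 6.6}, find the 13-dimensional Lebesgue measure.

V_13(6.6) = π^(13/2) · (6.6)^13 / Γ(13/2 + 1) ≈ 4.10594e+10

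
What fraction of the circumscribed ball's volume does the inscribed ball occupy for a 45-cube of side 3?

V_in/V_out = n^(-n/2) = 45^(-45/2) ≈ 6.34919e-38.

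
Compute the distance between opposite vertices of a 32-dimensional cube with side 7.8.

The space diagonal of an n-cube of side s is s√n. Here 7.8·√32 ≈ 44.1235.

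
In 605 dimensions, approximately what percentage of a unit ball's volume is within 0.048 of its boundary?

1 - (1-0.048)^605 ≈ 1 - 1.189e-13 ≈ (100 - 1.19e-11)%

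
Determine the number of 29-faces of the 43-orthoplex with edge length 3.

Number of 29-faces = 2^(29+1) · C(43,29+1) = 1073741824 · 36576848168 = 39274091668079378432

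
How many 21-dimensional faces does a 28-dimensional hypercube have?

Choose 21 of 28 axes to span the face (C(28,21) = 1184040 ways), then fix each of the remaining 7 coordinates at one of its two extreme values (2^7 = 128 ways): 1184040·128 = 151557120.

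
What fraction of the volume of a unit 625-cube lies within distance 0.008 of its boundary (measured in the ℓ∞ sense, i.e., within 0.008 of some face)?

Shell fraction = 1 - (1-0.016)^625 ≈ 0.999958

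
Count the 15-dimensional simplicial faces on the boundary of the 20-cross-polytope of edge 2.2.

Each 15-face is the convex hull of 16 vertices, one chosen as ±e_i from each of 16 distinct axes: 2^16·C(20,16) = 317521920.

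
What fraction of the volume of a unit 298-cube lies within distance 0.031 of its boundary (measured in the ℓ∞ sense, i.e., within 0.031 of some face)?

Shell fraction = 1 - (1-0.062)^298 ≈ 0.9999999948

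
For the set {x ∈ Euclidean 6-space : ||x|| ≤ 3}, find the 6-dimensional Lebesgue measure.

V_6(3) = π^(6/2) · (3)^6 / Γ(6/2 + 1) = 243·π^3/2 ≈ 3767.26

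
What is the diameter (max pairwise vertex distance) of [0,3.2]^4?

Diagonal = √4 · 3.2 = 6.4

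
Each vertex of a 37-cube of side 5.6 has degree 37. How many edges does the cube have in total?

Number of 1-faces = C(37,1)·2^(37-1) = 37·68719476736 = 2542620639232.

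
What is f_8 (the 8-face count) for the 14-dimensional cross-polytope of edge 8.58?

Number of 8-faces = 2^(8+1) · C(14,8+1) = 512 · 2002 = 1025024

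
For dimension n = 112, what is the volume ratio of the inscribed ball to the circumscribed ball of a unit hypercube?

V_in / V_out = (r_in/r_out)^112 = (1/√112)^112 = 112^(-112/2) ≈ 1.75304e-115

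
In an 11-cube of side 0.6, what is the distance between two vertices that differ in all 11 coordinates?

d = √(0.6² + 0.6² + ... + 0.6²) [11 terms] = √(11·0.6²) = 0.6√11 ≈ 1.98997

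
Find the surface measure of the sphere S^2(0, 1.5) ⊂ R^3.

S = n·V_n(r)/r = 3·V_3(1.5)/1.5 (volume-to-surface relation), giving 4πr² = 4π·(1.5)² ≈ 28.2743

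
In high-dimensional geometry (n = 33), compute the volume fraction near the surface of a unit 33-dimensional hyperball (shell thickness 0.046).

1 - (1-0.046)^33 ≈ 0.788604 ≈ 78.86%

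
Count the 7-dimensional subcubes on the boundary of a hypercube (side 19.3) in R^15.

Number of 7-faces = C(15,7) · 2^(15-7) = 6435 · 256 = 1647360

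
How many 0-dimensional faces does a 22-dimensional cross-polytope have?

f_0(22-orthoplex) = 2^1 · (22 choose 1) = 44.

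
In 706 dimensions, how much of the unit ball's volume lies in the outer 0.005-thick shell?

1 - (1-0.005)^706 ≈ 0.970953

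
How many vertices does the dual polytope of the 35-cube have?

An n-cross-polytope has 2n vertices; here n = 35, giving 70.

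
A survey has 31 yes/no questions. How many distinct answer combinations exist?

An n-cube has 2^n vertices; for n = 31 that is 2^31 = 2147483648.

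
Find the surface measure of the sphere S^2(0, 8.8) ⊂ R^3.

S_3(8.8) = 2·π^(3/2)·(8.8)^2 / Γ(3/2) = 4πr² = 4π·(8.8)² ≈ 973.14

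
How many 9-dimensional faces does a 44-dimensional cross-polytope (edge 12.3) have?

f_9(44-orthoplex) = 2^10 · (44 choose 10) = 2540806940672.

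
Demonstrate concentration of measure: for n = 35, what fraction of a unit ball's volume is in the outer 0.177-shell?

1 - (1-0.177)^35 ≈ 0.998906 ≈ 99.89%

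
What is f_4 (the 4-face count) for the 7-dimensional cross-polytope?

Number of 4-faces = 2^(4+1) · C(7,4+1) = 32 · 21 = 672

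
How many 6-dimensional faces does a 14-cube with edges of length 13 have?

Number of 6-faces = C(14,6) · 2^(14-6) = 3003 · 256 = 768768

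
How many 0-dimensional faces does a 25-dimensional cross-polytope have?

An n-cross-polytope has 2^(k+1)·C(n,k+1) k-faces. Here 2^1·C(25,1) = 2·25 = 50.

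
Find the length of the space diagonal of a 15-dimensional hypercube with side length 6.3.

||(6.3,6.3,...,6.3)|| = √(15)·6.3 ≈ 24.3998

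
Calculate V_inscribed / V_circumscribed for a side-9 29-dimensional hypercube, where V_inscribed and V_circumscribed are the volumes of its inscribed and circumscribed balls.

The radii are 9/2 and 9√29/2, so the volume ratio is (1/√29)^29 = 29^{-29/2} ≈ 6.24064e-22.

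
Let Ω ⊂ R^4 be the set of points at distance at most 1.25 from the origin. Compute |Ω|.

The n-ball volume is π^(n/2)·r^n/Γ(n/2+1). With n=4, r=1.25: V ≈ 12.0479.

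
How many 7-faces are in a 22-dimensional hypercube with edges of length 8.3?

Number of 7-faces = C(22,7) · 2^(22-7) = 170544 · 32768 = 5588385792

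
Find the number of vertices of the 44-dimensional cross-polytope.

The vertices are ±e_1, ..., ±e_44, so there are 2·44 = 88.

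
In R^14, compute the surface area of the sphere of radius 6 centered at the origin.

S = n·V_n(r)/r = 14·V_14(6)/6 (volume-to-surface relation), giving 181398528·π^7/5 ≈ 1.09575e+11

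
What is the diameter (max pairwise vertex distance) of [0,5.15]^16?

The space diagonal of an n-cube of side s is s√n. Here 5.15·√16 = 20.6.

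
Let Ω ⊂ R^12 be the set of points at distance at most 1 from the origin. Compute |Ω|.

V = π^6/720 ≈ 1.33526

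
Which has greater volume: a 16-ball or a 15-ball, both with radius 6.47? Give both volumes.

V_16(6.47) ≈ 2.21895e+12. V_15(6.47) ≈ 5.55897e+11. The 16-ball is larger.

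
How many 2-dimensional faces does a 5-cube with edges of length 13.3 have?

Choose 2 of 5 axes to span the face (C(5,2) = 10 ways), then fix each of the remaining 3 coordinates at one of its two extreme values (2^3 = 8 ways): 10·8 = 80.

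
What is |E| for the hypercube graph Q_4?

Number of 1-faces = C(4,1)·2^(4-1) = 4·8 = 32.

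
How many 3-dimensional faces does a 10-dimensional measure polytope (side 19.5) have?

An n-cube has C(n,k)·2^(n-k) k-faces. Here C(10,3)·2^7 = 120·128 = 15360.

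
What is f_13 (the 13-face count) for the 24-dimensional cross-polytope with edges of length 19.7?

Number of 13-faces = 2^(13+1) · C(24,13+1) = 16384 · 1961256 = 32133218304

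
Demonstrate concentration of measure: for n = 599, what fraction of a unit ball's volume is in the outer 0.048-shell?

1 - (1-0.048)^599 ≈ 1 - 1.598e-13 ≈ (100 - 1.6e-11)%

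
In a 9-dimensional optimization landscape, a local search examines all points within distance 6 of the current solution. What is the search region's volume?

The n-ball volume is π^(n/2)·r^n/Γ(n/2+1). With n=9, r=6: V = 11943936·π^4/35 ≈ 3.32414e+07.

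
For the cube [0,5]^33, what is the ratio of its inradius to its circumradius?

r_in / r_out = (5/2) / (5√33/2) = 1/√33 ≈ 0.174078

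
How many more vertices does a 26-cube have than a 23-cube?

The 26-cube has 2^26 = 67108864 vertices. The 23-cube has 2^23 = 8388608 vertices. Difference: 67108864 - 8388608 = 58720256.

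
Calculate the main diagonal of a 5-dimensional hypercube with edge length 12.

||(12,12,...,12)|| = √(5)·12 ≈ 26.8328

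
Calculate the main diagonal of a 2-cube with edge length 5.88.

d = √(5.88² + 5.88² + ... + 5.88²) [2 terms] = √(2·5.88²) = 5.88√2 ≈ 8.31558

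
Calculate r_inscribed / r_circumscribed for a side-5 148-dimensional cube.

r_in / r_out = (5/2) / (5√148/2) = 1/√148 ≈ 0.0821995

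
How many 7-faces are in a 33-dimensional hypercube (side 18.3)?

Choose 7 of 33 axes to span the face (C(33,7) = 4272048 ways), then fix each of the remaining 26 coordinates at one of its two extreme values (2^26 = 67108864 ways): 4272048·67108864 = 286692288233472.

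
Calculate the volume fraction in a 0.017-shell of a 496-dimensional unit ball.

Shell fraction = 1 - (1-0.017)^496 ≈ 0.999797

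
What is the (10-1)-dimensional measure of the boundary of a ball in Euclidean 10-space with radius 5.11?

S = n·V_n(r)/r = 10·V_10(5.11)/5.11 (volume-to-surface relation), giving 6.05838e+07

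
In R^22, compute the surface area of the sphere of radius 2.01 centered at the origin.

|∂B_22(2.01)| ≈ 377601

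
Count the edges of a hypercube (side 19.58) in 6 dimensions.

An n-cube has n·2^(n-1) edges. With n = 6: 6·32 = 192.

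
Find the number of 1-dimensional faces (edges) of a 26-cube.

The 26-cube has n·2^(n-1) = 26·2^25 = 26·33554432 = 872415232 edges.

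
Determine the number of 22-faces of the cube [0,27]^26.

f_22(26-cube) = (26 choose 22) · 2^4 = 239200.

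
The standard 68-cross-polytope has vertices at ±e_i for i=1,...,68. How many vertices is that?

The vertices are ±e_1, ..., ±e_68, so there are 2·68 = 136.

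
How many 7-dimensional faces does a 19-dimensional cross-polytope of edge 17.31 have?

An n-cross-polytope has 2^(k+1)·C(n,k+1) k-faces. Here 2^8·C(19,8) = 256·75582 = 19348992.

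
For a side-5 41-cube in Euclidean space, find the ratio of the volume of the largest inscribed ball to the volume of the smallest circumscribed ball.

Volume scales as r^n, and r_in/r_out = 1/√41, giving (1/√41)^41 ≈ 8.66824e-34.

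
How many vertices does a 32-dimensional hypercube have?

Number of vertices = 2^32 = 4294967296.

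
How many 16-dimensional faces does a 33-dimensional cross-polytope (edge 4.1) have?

An n-cross-polytope has 2^(k+1)·C(n,k+1) k-faces. Here 2^17·C(33,17) = 131072·1166803110 = 152935217233920.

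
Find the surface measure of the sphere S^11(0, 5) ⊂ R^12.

S = n·V_n(r)/r = 12·V_12(5)/5 (volume-to-surface relation), giving 9765625·π^6/12 ≈ 7.82381e+08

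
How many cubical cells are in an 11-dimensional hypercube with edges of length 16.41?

f_3(11-cube) = (11 choose 3) · 2^8 = 42240.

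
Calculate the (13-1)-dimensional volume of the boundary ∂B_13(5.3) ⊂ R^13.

The surface area of an n-ball is 2π^(n/2) r^(n-1) / Γ(n/2). For n=13, r=5.3: 5.81561e+09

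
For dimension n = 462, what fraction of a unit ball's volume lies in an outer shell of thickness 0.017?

1 - (1-0.017)^462 ≈ 0.999637 ≈ 99.9637%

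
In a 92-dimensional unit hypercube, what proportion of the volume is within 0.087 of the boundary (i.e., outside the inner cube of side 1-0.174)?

Shell fraction = 1 - (1-0.174)^92 ≈ 0.999999977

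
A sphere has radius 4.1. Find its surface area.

The surface area of an n-ball is 2π^(n/2) r^(n-1) / Γ(n/2). For n=3, r=4.1: 4πr² = 4π·(4.1)² ≈ 211.241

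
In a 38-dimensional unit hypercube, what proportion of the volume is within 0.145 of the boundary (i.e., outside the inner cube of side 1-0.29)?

Shell fraction = 1 - (1-0.29)^38 ≈ 0.9999977725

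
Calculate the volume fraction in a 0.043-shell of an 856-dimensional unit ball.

1 - (1-0.043)^856 ≈ 1 - 4.577e-17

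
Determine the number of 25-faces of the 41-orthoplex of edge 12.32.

An n-cross-polytope has 2^(k+1)·C(n,k+1) k-faces. Here 2^26·C(41,26) = 67108864·63432274896 = 4256867909206278144.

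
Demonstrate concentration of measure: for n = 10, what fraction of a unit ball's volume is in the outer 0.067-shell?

1 - (1-0.067)^10 ≈ 0.500177 ≈ 50.02%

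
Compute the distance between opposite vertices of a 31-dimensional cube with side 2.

||(2,2,...,2)|| = √(31)·2 ≈ 11.1355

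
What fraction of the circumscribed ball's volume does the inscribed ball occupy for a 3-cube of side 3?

V_in / V_out = (r_in/r_out)^3 = (1/√3)^3 = 3^(-3/2) ≈ 0.19245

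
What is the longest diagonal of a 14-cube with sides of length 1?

Diagonal = √14 · 1 ≈ 3.74166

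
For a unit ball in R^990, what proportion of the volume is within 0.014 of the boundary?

Shell fraction = 1 - (1-0.014)^990 ≈ 0.9999991327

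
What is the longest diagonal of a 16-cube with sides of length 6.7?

The space diagonal of an n-cube of side s is s√n. Here 6.7·√16 = 26.8.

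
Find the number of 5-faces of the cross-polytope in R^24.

Number of 5-faces = 2^(5+1) · C(24,5+1) = 64 · 134596 = 8614144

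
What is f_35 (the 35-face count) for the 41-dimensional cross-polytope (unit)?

f_35(41-orthoplex) = 2^36 · (41 choose 36) = 51498238427004928.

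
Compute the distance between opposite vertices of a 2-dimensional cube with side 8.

Diagonal = √2 · 8 ≈ 11.3137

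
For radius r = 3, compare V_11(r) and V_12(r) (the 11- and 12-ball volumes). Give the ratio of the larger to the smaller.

V_11(3) ≈ 333763, V_12(3) ≈ 709613. The 12-ball is larger by a factor of 2.126.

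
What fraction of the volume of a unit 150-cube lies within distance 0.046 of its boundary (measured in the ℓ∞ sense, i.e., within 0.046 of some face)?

1 - (1 - 2·0.046)^150 = 1 - 0.908^150 ≈ 0.9999994837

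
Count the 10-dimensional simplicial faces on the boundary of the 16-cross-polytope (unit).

Number of 10-faces = 2^(10+1) · C(16,10+1) = 2048 · 4368 = 8945664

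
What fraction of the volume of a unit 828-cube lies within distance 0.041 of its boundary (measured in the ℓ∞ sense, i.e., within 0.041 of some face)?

1 - (1 - 2·0.041)^828 = 1 - 0.918^828 ≈ 1 - 1.713e-31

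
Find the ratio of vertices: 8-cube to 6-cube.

The 8-cube has 2^8 = 256 vertices. The 6-cube has 2^6 = 64 vertices. Ratio: 256/64 = 4.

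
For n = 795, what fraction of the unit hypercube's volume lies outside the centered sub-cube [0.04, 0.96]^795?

1 - (1 - 2·0.04)^795 = 1 - 0.92^795 ≈ 1 - 1.627e-29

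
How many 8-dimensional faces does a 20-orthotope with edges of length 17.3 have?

f_8(20-cube) = (20 choose 8) · 2^12 = 515973120.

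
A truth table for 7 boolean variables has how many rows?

The 7-cube has 2^7 = 128 vertices.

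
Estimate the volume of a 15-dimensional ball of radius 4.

V = 274877906944·π^7/2027025 ≈ 4.09572e+08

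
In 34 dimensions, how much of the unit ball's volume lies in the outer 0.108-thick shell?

Shell fraction = 1 - (1-0.108)^34 ≈ 0.979469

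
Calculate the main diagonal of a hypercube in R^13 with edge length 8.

Diagonal = √13 · 8 ≈ 28.8444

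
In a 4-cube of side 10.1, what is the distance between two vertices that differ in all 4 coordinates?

d = √(10.1² + 10.1² + ... + 10.1²) [4 terms] = √(4·10.1²) = 10.1√4 = 20.2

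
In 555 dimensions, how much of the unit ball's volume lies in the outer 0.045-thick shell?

Shell fraction = 1 - (1-0.045)^555 ≈ 1 - 7.978e-12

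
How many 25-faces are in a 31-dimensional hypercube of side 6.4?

An n-cube has C(n,k)·2^(n-k) k-faces. Here C(31,25)·2^6 = 736281·64 = 47121984.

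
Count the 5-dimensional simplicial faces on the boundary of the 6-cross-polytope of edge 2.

Number of 5-faces = 2^(5+1) · C(6,5+1) = 64 · 1 = 64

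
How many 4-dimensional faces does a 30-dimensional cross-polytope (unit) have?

f_4(30-orthoplex) = 2^5 · (30 choose 5) = 4560192.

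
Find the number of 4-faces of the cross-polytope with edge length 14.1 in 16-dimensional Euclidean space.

An n-cross-polytope has 2^(k+1)·C(n,k+1) k-faces. Here 2^5·C(16,5) = 32·4368 = 139776.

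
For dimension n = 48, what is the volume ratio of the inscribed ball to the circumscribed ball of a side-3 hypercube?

V_in/V_out = n^(-n/2) = 48^(-48/2) ≈ 4.469e-41.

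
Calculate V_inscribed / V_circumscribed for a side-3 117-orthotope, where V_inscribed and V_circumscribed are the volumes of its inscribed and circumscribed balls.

V_in / V_out = (r_in/r_out)^117 = (1/√117)^117 = 117^(-117/2) ≈ 1.02595e-121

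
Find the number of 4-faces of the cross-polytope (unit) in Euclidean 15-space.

An n-cross-polytope has 2^(k+1)·C(n,k+1) k-faces. Here 2^5·C(15,5) = 32·3003 = 96096.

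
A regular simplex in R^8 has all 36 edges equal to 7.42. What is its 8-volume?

V = (7.42^8 / 8!) · √((8+1) / 2^8) ≈ 42.7279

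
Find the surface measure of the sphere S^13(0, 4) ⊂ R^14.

S = n·V_n(r)/r = 14·V_14(4)/4 (volume-to-surface relation), giving 8388608·π^7/45 ≈ 5.63023e+08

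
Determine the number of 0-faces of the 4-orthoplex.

f_0(4-orthoplex) = 2^1 · (4 choose 1) = 8.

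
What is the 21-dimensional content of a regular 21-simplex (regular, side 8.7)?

V = (8.7^21 / 21!) · √((21+1) / 2^21) ≈ 0.00340374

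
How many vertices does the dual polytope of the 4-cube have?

The 4-dimensional cross-polytope has 2n = 2·4 = 8 vertices.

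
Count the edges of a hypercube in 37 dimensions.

An n-cube has n·2^(n-1) edges. With n = 37: 37·68719476736 = 2542620639232.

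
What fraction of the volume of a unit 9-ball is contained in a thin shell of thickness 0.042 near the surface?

V(inner)/V(outer) = ((1-0.042)/1)^9 ≈ 0.6797, so the shell fraction is 0.320343.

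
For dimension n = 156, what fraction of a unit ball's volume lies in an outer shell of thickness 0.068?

1 - (1-0.068)^156 ≈ 0.999983 ≈ 99.998306%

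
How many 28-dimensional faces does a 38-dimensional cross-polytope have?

f_28(38-orthoplex) = 2^29 · (38 choose 29) = 87516207833415680.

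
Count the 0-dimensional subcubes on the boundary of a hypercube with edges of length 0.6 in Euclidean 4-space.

f_0(4-cube) = (4 choose 0) · 2^4 = 16.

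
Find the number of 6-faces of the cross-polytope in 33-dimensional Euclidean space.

An n-cross-polytope has 2^(k+1)·C(n,k+1) k-faces. Here 2^7·C(33,7) = 128·4272048 = 546822144.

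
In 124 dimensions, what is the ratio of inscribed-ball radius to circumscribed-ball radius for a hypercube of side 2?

Ratio = (s/2)/(s√124/2) = 124^(-1/2) ≈ 0.0898027.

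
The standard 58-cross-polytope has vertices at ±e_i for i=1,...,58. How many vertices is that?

An n-cross-polytope has 2n vertices; here n = 58, giving 116.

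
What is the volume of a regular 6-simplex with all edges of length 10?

V = (10^6 / 6!) · √((6+1) / 2^6) ≈ 459.332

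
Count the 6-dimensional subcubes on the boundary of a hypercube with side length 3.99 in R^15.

Number of 6-faces = C(15,6) · 2^(15-6) = 5005 · 512 = 2562560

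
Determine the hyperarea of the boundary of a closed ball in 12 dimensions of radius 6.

The surface area of an n-ball is 2π^(n/2) r^(n-1) / Γ(n/2). For n=12, r=6: 30233088·π^6/5 ≈ 5.81315e+09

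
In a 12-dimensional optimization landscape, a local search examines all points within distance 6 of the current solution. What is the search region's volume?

Volume = π^{12/2}·(6)^12/Γ(7) = 15116544·π^6/5 ≈ 2.90658e+09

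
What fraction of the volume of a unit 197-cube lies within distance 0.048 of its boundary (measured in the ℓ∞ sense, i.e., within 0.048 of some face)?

Shell fraction = 1 - (1-0.096)^197 ≈ 0.9999999977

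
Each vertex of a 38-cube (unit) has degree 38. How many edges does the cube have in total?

An n-cube has n·2^(n-1) edges. With n = 38: 38·137438953472 = 5222680231936.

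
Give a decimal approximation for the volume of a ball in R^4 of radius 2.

V_4(2) = π^(4/2) · (2)^4 / Γ(4/2 + 1) = 8·π^2 ≈ 78.9568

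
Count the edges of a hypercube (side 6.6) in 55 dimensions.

The 55-cube has n·2^(n-1) = 55·2^54 = 55·18014398509481984 = 990791918021509120 edges.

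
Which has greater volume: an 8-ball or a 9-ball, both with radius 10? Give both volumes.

V_8(10) ≈ 4.05871e+08. V_9(10) ≈ 3.29851e+09. The 9-ball is larger.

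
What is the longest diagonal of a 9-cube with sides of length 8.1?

||(8.1,8.1,...,8.1)|| = √(9)·8.1 = 24.3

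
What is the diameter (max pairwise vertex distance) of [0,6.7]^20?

||(6.7,6.7,...,6.7)|| = √(20)·6.7 ≈ 29.9633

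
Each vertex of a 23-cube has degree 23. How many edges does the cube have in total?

An n-cube has n·2^(n-1) edges. With n = 23: 23·4194304 = 96468992.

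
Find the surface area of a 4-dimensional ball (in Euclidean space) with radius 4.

S_4(4) = 2·π^(4/2)·(4)^3 / Γ(4/2) = 128·π^2 ≈ 1263.31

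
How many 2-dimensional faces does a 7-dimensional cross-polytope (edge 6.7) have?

Each 2-face is the convex hull of 3 vertices, one chosen as ±e_i from each of 3 distinct axes: 2^3·C(7,3) = 280.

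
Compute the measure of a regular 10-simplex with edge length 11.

V_10 = √(11) · 11^10 / (10! · 2^(10/2)) ≈ 740.816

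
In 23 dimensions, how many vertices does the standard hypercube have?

Number of vertices = 2^23 = 8388608.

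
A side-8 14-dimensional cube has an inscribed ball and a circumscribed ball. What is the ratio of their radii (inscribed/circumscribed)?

Ratio = (s/2)/(s√14/2) = 14^(-1/2) ≈ 0.267261.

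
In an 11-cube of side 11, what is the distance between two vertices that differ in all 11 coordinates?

d = √(11² + 11² + ... + 11²) [11 terms] = √(11·11²) = 11√11 ≈ 36.4829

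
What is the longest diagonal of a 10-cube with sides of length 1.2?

The space diagonal of an n-cube of side s is s√n. Here 1.2·√10 ≈ 3.79473.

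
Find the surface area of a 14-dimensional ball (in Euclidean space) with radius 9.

|∂B_14(9)| = 282429536481·π^7/40 ≈ 2.13255e+13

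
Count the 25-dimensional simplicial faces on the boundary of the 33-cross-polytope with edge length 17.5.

An n-cross-polytope has 2^(k+1)·C(n,k+1) k-faces. Here 2^26·C(33,26) = 67108864·4272048 = 286692288233472.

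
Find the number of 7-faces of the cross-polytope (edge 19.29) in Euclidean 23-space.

Each 7-face is the convex hull of 8 vertices, one chosen as ±e_i from each of 8 distinct axes: 2^8·C(23,8) = 125520384.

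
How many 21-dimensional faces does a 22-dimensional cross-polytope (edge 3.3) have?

f_21(22-orthoplex) = 2^22 · (22 choose 22) = 4194304.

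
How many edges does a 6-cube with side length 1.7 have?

Each of the 2^6 = 64 vertices has degree 6; total edges = 6·2^6/2 = 192.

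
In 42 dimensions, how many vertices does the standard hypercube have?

Each vertex is a binary string of length 42, so there are 2^42 = 4398046511104.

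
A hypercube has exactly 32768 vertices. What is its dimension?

Since 2^n = 32768, we have n = 15.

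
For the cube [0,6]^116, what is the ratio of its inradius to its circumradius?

Ratio = (s/2)/(s√116/2) = 116^(-1/2) ≈ 0.0928477.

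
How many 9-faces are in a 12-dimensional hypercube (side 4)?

f_9(12-cube) = (12 choose 9) · 2^3 = 1760.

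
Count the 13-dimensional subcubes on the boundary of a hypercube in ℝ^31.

Choose 13 of 31 axes to span the face (C(31,13) = 206253075 ways), then fix each of the remaining 18 coordinates at one of its two extreme values (2^18 = 262144 ways): 206253075·262144 = 54068006092800.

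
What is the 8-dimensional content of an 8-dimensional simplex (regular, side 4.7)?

V = (4.7^8 / 8!) · √((8+1) / 2^8) ≈ 1.1073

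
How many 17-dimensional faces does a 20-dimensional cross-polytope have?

Each 17-face is the convex hull of 18 vertices, one chosen as ±e_i from each of 18 distinct axes: 2^18·C(20,18) = 49807360.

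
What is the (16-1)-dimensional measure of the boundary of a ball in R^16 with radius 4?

|∂B_16(4)| = 134217728·π^8/315 ≈ 4.04295e+09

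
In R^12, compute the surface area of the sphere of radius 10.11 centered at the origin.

The surface area of an n-ball is 2π^(n/2) r^(n-1) / Γ(n/2). For n=12, r=10.11: 1.80722e+12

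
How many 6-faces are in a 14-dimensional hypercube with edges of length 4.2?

Choose 6 of 14 axes to span the face (C(14,6) = 3003 ways), then fix each of the remaining 8 coordinates at one of its two extreme values (2^8 = 256 ways): 3003·256 = 768768.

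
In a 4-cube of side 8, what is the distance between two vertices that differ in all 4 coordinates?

Diagonal = √4 · 8 = 16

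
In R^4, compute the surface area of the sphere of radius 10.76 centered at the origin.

The surface area of an n-ball is 2π^(n/2) r^(n-1) / Γ(n/2). For n=4, r=10.76: 24590.5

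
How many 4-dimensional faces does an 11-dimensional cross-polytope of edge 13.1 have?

f_4(11-orthoplex) = 2^5 · (11 choose 5) = 14784.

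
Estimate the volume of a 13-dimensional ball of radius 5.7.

Volume = π^{13/2}·(5.7)^13/Γ(15/2) ≈ 6.10541e+09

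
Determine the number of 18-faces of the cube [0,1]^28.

Choose 18 of 28 axes to span the face (C(28,18) = 13123110 ways), then fix each of the remaining 10 coordinates at one of its two extreme values (2^10 = 1024 ways): 13123110·1024 = 13438064640.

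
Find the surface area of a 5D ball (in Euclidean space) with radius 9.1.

S = n·V_n(r)/r = 5·V_5(9.1)/9.1 (volume-to-surface relation), giving 180482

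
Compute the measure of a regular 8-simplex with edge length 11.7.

For a regular n-simplex with edge a, V = (a^n / n!)·√((n+1)/2^n). With a=11.7, n=8: V ≈ 1632.93.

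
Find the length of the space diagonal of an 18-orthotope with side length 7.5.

||(7.5,7.5,...,7.5)|| = √(18)·7.5 ≈ 31.8198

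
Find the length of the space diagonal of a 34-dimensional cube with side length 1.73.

d = √(1.73² + 1.73² + ... + 1.73²) [34 terms] = √(34·1.73²) = 1.73√34 ≈ 10.0875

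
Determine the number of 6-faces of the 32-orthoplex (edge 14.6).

Each 6-face is the convex hull of 7 vertices, one chosen as ±e_i from each of 7 distinct axes: 2^7·C(32,7) = 430829568.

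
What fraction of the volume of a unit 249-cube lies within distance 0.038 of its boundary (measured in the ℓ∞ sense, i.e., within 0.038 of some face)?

Shell fraction = 1 - (1-0.076)^249 ≈ 0.9999999972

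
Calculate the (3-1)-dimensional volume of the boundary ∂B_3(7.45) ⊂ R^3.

The surface area of an n-ball is 2π^(n/2) r^(n-1) / Γ(n/2). For n=3, r=7.45: 4πr² = 4π·(7.45)² ≈ 697.465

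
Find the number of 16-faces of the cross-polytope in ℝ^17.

Number of 16-faces = 2^(16+1) · C(17,16+1) = 131072 · 1 = 131072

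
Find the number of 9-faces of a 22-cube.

Number of 9-faces = C(22,9) · 2^(22-9) = 497420 · 8192 = 4074864640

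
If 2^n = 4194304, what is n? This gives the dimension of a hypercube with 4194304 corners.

n = log_2(4194304) = 22.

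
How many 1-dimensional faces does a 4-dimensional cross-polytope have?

Number of 1-faces = 2^(1+1) · C(4,1+1) = 4 · 6 = 24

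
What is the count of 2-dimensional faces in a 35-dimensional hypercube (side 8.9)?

An n-cube has C(n,k)·2^(n-k) k-faces. Here C(35,2)·2^33 = 595·8589934592 = 5111011082240.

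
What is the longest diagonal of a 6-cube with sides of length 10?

The space diagonal of an n-cube of side s is s√n. Here 10·√6 ≈ 24.4949.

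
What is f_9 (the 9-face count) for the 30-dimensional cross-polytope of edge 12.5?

Number of 9-faces = 2^(9+1) · C(30,9+1) = 1024 · 30045015 = 30766095360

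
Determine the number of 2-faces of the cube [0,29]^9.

Choose 2 of 9 axes to span the face (C(9,2) = 36 ways), then fix each of the remaining 7 coordinates at one of its two extreme values (2^7 = 128 ways): 36·128 = 4608.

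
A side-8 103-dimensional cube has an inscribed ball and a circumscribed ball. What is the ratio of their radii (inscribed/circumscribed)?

r_in / r_out = (8/2) / (8√103/2) = 1/√103 ≈ 0.0985329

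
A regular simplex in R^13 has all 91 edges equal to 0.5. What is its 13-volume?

V = (0.5^13 / 13!) · √((13+1) / 2^13) ≈ 8.10399e-16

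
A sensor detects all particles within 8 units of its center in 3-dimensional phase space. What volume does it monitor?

Volume = π^{3/2}·(8)^3/Γ(5/2) = 2048·π/3 ≈ 2144.66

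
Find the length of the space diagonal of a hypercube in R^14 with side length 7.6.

||(7.6,7.6,...,7.6)|| = √(14)·7.6 ≈ 28.4366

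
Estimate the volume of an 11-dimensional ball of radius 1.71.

The n-ball volume is π^(n/2)·r^n/Γ(n/2+1). With n=11, r=1.71: V ≈ 688.751.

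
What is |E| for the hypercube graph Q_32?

Number of 1-faces = C(32,1)·2^(32-1) = 32·2147483648 = 68719476736.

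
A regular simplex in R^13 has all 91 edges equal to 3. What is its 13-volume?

V_13 = √(14) · 3^13 / (13! · 2^(13/2)) ≈ 1.05844e-05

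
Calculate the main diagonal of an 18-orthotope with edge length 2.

d = √(2² + 2² + ... + 2²) [18 terms] = √(18·2²) = 2√18 ≈ 8.48528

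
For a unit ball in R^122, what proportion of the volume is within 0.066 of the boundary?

Shell fraction = 1 - (1-0.066)^122 ≈ 0.999759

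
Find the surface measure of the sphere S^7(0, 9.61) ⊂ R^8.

S_8(9.61) = 2·π^(8/2)·(9.61)^7 / Γ(8/2) ≈ 2.45777e+08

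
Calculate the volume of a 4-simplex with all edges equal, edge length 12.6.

For a regular n-simplex with edge a, V = (a^n / n!)·√((n+1)/2^n). With a=12.6, n=4: V ≈ 587.078.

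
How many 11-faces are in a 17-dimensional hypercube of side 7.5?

Number of 11-faces = C(17,11) · 2^(17-11) = 12376 · 64 = 792064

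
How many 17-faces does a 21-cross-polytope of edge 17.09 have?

Each 17-face is the convex hull of 18 vertices, one chosen as ±e_i from each of 18 distinct axes: 2^18·C(21,18) = 348651520.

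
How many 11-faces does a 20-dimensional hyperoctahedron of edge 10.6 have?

Each 11-face is the convex hull of 12 vertices, one chosen as ±e_i from each of 12 distinct axes: 2^12·C(20,12) = 515973120.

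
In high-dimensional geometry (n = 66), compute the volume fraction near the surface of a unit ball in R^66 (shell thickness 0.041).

1 - (1-0.041)^66 ≈ 0.9369 ≈ 93.69%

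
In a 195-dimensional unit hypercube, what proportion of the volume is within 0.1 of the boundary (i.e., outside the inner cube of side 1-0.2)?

The inner cube has side 1-2·0.1 = 0.8 and volume (0.8)^195 ≈ 1.266e-19, so the shell holds 1 - 1.266e-19 of the volume.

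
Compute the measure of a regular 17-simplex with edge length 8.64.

Volume = 8.64^17 · √(18/2^17) / 17! ≈ 0.274503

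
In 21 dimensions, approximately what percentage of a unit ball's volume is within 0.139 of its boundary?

1 - (1-0.139)^21 ≈ 0.956842 ≈ 95.68%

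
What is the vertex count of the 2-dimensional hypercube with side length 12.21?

An n-cube has 2^n vertices; for n = 2 that is 2^2 = 4.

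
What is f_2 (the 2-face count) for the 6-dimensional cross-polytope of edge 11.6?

Each 2-face is the convex hull of 3 vertices, one chosen as ±e_i from each of 3 distinct axes: 2^3·C(6,3) = 160.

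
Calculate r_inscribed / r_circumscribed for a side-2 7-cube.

r_in = 2/2 (half the side); r_out = 2√7/2 (half the diagonal). Ratio = 1/√7 ≈ 0.377964.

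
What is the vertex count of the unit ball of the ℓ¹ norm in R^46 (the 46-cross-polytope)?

Number of vertices = 2n = 92.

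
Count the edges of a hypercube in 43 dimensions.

Number of 1-faces = C(43,1)·2^(43-1) = 43·4398046511104 = 189115999977472.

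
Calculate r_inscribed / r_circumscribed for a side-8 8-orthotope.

r_in / r_out = (8/2) / (8√8/2) = 1/√8 ≈ 0.353553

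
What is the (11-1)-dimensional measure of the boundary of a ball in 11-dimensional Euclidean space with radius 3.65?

|∂B_11(3.65)| ≈ 8.69814e+06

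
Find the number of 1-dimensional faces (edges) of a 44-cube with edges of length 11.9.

Number of 1-faces = C(44,1)·2^(44-1) = 44·8796093022208 = 387028092977152.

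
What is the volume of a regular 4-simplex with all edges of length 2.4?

V_4 = √(5) · 2.4^4 / (4! · 2^(4/2)) ≈ 0.772785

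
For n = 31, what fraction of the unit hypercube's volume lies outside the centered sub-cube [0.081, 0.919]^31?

Shell fraction = 1 - (1-0.162)^31 ≈ 0.995826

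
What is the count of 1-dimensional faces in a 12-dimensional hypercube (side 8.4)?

f_1(12-cube) = (12 choose 1) · 2^11 = 24576.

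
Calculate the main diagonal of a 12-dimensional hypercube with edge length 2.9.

||(2.9,2.9,...,2.9)|| = √(12)·2.9 ≈ 10.0459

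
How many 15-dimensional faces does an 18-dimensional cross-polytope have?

Each 15-face is the convex hull of 16 vertices, one chosen as ±e_i from each of 16 distinct axes: 2^16·C(18,16) = 10027008.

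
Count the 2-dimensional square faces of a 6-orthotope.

Number of 2-faces = C(6,2) · 2^(6-2) = 15 · 16 = 240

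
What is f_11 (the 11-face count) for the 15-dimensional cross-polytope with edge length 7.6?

Each 11-face is the convex hull of 12 vertices, one chosen as ±e_i from each of 12 distinct axes: 2^12·C(15,12) = 1863680.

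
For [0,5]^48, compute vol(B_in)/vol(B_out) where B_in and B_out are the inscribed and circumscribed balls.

Volume scales as r^n, and r_in/r_out = 1/√48, giving (1/√48)^48 ≈ 4.469e-41.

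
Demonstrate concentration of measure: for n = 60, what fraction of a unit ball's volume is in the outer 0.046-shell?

1 - (1-0.046)^60 ≈ 0.940721 ≈ 94.07%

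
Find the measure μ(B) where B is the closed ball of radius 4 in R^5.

The n-ball volume is π^(n/2)·r^n/Γ(n/2+1). With n=5, r=4: V = 8192·π^2/15 ≈ 5390.12.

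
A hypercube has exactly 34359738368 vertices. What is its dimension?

Since 2^n = 34359738368, we have n = 35.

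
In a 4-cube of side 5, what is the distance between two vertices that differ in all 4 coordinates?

||(5,5,...,5)|| = √(4)·5 = 10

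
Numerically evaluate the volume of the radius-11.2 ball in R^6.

The n-ball volume is π^(n/2)·r^n/Γ(n/2+1). With n=6, r=11.2: V ≈ 1.02001e+07.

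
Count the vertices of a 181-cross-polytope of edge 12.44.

The vertices are ±e_1, ..., ±e_181, so there are 2·181 = 362.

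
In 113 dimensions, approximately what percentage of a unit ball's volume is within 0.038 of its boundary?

1 - (1-0.038)^113 ≈ 0.987446 ≈ 98.74%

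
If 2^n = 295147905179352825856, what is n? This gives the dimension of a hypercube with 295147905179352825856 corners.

2^n = 295147905179352825856 ⇒ n = log_2(295147905179352825856) = 68.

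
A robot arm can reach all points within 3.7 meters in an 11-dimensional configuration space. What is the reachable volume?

V_11(3.7) = π^(11/2) · (3.7)^11 / Γ(11/2 + 1) ≈ 3.35215e+06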